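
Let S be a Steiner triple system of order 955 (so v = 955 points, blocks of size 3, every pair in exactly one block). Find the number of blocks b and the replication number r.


An STS(v) is a 2-(v, 3, 1) BIBD: block size k = 3, λ = 1.
Replication: r(k − 1) = λ(v − 1) ⇒ r·2 = 955 − 1 = 954 ⇒ r = 477.
Block count: b = v(v − 1)/6 = 955·954/6 = 911070/6 = 151845.

r = 477, b = 151845.


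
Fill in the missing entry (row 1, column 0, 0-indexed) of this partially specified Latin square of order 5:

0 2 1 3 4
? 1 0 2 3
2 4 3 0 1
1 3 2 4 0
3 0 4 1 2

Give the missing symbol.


Row 1 contains symbols [0, 1, 2, 3] — missing [4].
Column 0 contains symbols [0, 1, 2, 3] — missing [4].
The missing symbol must appear in both missing sets; intersection = [4].
Therefore the hidden value is 4.

Missing value = 4.


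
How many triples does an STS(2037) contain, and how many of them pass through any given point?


An STS(v) is a 2-(v, 3, 1) BIBD: block size k = 3, λ = 1.
Replication: r(k − 1) = λ(v − 1) ⇒ r·2 = 2037 − 1 = 2036 ⇒ r = 1018.
Block count: bk = vr ⇒ b·3 = 2037·1018 = 2073666 ⇒ b = 691222.
(Check via b = v(v − 1)/6 = 2037·2036/6 = 4147332/6 = 691222.)

r = 1018, b = 691222.


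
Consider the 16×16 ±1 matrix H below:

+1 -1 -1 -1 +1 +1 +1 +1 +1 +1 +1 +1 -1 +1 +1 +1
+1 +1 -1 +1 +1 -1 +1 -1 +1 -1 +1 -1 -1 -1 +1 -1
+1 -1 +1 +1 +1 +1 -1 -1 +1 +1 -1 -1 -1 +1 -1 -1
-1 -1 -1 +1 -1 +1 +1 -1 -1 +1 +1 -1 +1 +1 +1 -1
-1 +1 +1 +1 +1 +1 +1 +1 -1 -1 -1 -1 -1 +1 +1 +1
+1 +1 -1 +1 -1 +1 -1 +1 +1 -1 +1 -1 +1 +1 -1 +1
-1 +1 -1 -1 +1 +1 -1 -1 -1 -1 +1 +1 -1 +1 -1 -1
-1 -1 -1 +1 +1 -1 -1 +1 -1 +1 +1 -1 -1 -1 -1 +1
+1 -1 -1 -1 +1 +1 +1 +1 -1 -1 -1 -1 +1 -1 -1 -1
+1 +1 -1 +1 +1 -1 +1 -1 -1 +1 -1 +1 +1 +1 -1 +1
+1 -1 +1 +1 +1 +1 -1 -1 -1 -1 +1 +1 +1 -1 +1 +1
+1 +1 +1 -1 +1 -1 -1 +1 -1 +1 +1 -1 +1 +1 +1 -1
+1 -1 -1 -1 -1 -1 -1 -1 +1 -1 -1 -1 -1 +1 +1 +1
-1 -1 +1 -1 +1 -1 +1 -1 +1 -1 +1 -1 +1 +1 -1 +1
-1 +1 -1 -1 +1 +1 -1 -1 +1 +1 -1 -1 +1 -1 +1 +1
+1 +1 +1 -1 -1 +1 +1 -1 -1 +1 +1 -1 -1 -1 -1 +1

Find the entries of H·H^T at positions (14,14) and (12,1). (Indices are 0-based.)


Row 1 of H: [1, 1, -1, 1, 1, -1, 1, -1, 1, -1, 1, -1, -1, -1, 1, -1].
Row 12 of H: [1, -1, -1, -1, -1, -1, -1, -1, 1, -1, -1, -1, -1, 1, 1, 1].
Row 14 of H: [-1, 1, -1, -1, 1, 1, -1, -1, 1, 1, -1, -1, 1, -1, 1, 1].
(H·H^T)[14][14] = Σ_j H[14][j]·H[14][j] = (-1)² + (1)² + (-1)² + (-1)² + (1)² + (1)² + (-1)² + (-1)² + (1)² + (1)² + (-1)² + (-1)² + (1)² + (-1)² + (1)² + (1)² = 1 + 1 + 1 + 1 + 1 + 1 + 1 + 1 + 1 + 1 + 1 + 1 + 1 + 1 + 1 + 1 = 16.
(H·H^T)[12][1] = Σ_j H[12][j]·H[1][j] = (1)·(1) + (-1)·(1) + (-1)·(-1) + (-1)·(1) + (-1)·(1) + (-1)·(-1) + (-1)·(1) + (-1)·(-1) + (1)·(1) + (-1)·(-1) + (-1)·(1) + (-1)·(-1) + (-1)·(-1) + (1)·(-1) + (1)·(1) + (1)·(-1) = 1 + -1 + 1 + -1 + -1 + 1 + -1 + 1 + 1 + 1 + -1 + 1 + 1 + -1 + 1 + -1 = 2.
Rows 12 and 1 are not orthogonal (dot product = 2 ≠ 0), so H is not a Hadamard matrix.

(14,14) entry = 16; (12,1) entry = 2.


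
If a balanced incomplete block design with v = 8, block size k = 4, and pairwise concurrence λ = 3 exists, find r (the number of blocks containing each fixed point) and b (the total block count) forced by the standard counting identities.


Any 2-(v, k, λ) BIBD satisfies two necessary conditions:
  (i)  Each point sits in r blocks, and counting incidences through any fixed point gives r(k − 1) = λ(v − 1), so r = λ(v − 1)/(k − 1).
  (ii) Total incidences bk = vr, so b = vr/k.
Step 1: r = λ(v − 1)/(k − 1) = 3·(8 − 1)/(4 − 1) = 3·7/3 = 21/3 = 7.
Step 2: b = vr/k = 8·7/4 = 56/4 = 14.
Check integrality: r = 7 ∈ Z ✓, b = 14 ∈ Z ✓.
(These identities are necessary conditions: they determine r and b for any design with these parameters, but do not by themselves prove that one exists.)

r = 7, b = 14.


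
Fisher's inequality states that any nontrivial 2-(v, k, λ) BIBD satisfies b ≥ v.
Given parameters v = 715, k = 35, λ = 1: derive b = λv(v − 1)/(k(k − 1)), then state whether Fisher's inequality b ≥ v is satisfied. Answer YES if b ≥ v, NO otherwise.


r = λ(v − 1)/(k − 1) = 1·714/34 = 21.
b = vr/k = 715·21/35 = 429.
Fisher's inequality: b ≥ v ⇔ 429 ≥ 715? NO.

NO


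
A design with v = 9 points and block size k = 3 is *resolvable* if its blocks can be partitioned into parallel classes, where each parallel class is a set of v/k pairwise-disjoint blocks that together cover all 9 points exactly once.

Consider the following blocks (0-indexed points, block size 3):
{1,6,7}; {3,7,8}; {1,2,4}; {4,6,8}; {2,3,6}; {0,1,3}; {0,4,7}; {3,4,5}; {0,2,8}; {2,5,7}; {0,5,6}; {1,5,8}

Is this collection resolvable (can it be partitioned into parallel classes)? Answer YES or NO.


v = 9, block size k = 3, number of blocks = 12.
For resolvability, blocks must partition into parallel classes of size v/k = 3.
Total blocks must therefore be a multiple of 3: 12 = 3·4 + 0 ⇒ divisible ✓.
Greedy packing gives 4 candidate class(es). Each should be a full parallel class (size 3, covers all 9 points).
  Class 1 (3 blocks): {1,6,7}; {3,4,5}; {0,2,8}. Points covered: [0, 1, 2, 3, 4, 5, 6, 7, 8].
  Class 2 (3 blocks): {3,7,8}; {1,2,4}; {0,5,6}. Points covered: [0, 1, 2, 3, 4, 5, 6, 7, 8].
  Class 3 (3 blocks): {4,6,8}; {0,1,3}; {2,5,7}. Points covered: [0, 1, 2, 3, 4, 5, 6, 7, 8].
  Class 4 (3 blocks): {2,3,6}; {0,4,7}; {1,5,8}. Points covered: [0, 1, 2, 3, 4, 5, 6, 7, 8].
All classes full (size 3)? YES. All classes cover every point? YES.
Resolvable? YES.

YES


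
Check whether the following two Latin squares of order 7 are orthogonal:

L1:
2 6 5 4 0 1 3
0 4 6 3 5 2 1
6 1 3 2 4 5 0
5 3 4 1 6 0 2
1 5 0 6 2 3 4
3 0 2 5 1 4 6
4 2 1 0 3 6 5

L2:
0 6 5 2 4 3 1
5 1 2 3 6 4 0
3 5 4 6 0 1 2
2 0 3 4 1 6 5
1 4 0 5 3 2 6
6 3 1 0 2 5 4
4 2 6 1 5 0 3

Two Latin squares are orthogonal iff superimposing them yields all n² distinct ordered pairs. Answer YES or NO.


Form the n² = 49 superimposed pairs (L1[i][j], L2[i][j]), row by row (rows and columns indexed from 0):
row 0: (2,0) (6,6) (5,5) (4,2) (0,4) (1,3) (3,1)
row 1: (0,5) (4,1) (6,2) (3,3) (5,6) (2,4) (1,0)
row 2: (6,3) (1,5) (3,4) (2,6) (4,0) (5,1) (0,2)
row 3: (5,2) (3,0) (4,3) (1,4) (6,1) (0,6) (2,5)
row 4: (1,1) (5,4) (0,0) (6,5) (2,3) (3,2) (4,6)
row 5: (3,6) (0,3) (2,1) (5,0) (1,2) (4,5) (6,4)
row 6: (4,4) (2,2) (1,6) (0,1) (3,5) (6,0) (5,3)
Orthogonality requires all 49 pairs distinct.
Check by first coordinate: for each symbol s of L1, list the L2 entries in the n cells where L1 = s; they must all differ.
  L1 = 0: L2 entries (in reading order) 4, 5, 2, 6, 0, 3, 1 — all 7 distinct ✓
  L1 = 1: L2 entries (in reading order) 3, 0, 5, 4, 1, 2, 6 — all 7 distinct ✓
  L1 = 2: L2 entries (in reading order) 0, 4, 6, 5, 3, 1, 2 — all 7 distinct ✓
  L1 = 3: L2 entries (in reading order) 1, 3, 4, 0, 2, 6, 5 — all 7 distinct ✓
  L1 = 4: L2 entries (in reading order) 2, 1, 0, 3, 6, 5, 4 — all 7 distinct ✓
  L1 = 5: L2 entries (in reading order) 5, 6, 1, 2, 4, 0, 3 — all 7 distinct ✓
  L1 = 6: L2 entries (in reading order) 6, 2, 3, 1, 5, 4, 0 — all 7 distinct ✓
Every symbol of L1 meets every symbol of L2 exactly once, so all 49 pairs are distinct (49 of 49).
Conclusion: YES.

YES


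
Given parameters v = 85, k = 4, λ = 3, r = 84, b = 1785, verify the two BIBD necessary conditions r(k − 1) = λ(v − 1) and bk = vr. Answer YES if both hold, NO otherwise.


Condition (i): r(k − 1) = 84·3 = 252; λ(v − 1) = 3·84 = 252. Match? YES.
Condition (ii): bk = 1785·4 = 7140; vr = 85·84 = 7140. Match? YES.
Both conditions hold? YES.

YES


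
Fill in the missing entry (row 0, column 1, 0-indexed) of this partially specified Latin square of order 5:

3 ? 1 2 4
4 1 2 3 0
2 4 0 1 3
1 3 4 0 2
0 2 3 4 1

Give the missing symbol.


Row 0 contains symbols [1, 2, 3, 4] — missing [0].
Column 1 contains symbols [1, 2, 3, 4] — missing [0].
The missing symbol must appear in both missing sets; intersection = [0].
Therefore the hidden value is 0.

Missing value = 0.


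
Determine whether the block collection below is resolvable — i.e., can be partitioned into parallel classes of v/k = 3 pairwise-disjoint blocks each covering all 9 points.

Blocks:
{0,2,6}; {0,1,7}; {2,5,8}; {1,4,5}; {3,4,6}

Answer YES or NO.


v = 9, block size k = 3, number of blocks = 5.
For resolvability, blocks must partition into parallel classes of size v/k = 3.
Total blocks must therefore be a multiple of 3: 5 = 3·1 + 2 ⇒ not divisible ✗.
Resolvable? NO.

NO


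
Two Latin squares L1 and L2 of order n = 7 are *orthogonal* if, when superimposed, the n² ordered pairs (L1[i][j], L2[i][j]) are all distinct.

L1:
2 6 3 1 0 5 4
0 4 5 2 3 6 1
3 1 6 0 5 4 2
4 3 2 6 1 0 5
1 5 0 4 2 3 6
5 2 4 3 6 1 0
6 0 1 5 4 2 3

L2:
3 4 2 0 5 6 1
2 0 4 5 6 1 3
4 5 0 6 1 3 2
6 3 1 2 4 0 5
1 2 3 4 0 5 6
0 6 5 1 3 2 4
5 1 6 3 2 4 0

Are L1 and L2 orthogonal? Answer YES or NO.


Form the n² = 49 superimposed pairs (L1[i][j], L2[i][j]), row by row (rows and columns indexed from 0):
row 0: (2,3) (6,4) (3,2) (1,0) (0,5) (5,6) (4,1)
row 1: (0,2) (4,0) (5,4) (2,5) (3,6) (6,1) (1,3)
row 2: (3,4) (1,5) (6,0) (0,6) (5,1) (4,3) (2,2)
row 3: (4,6) (3,3) (2,1) (6,2) (1,4) (0,0) (5,5)
row 4: (1,1) (5,2) (0,3) (4,4) (2,0) (3,5) (6,6)
row 5: (5,0) (2,6) (4,5) (3,1) (6,3) (1,2) (0,4)
row 6: (6,5) (0,1) (1,6) (5,3) (4,2) (2,4) (3,0)
Orthogonality requires all 49 pairs distinct.
Check by first coordinate: for each symbol s of L1, list the L2 entries in the n cells where L1 = s; they must all differ.
  L1 = 0: L2 entries (in reading order) 5, 2, 6, 0, 3, 4, 1 — all 7 distinct ✓
  L1 = 1: L2 entries (in reading order) 0, 3, 5, 4, 1, 2, 6 — all 7 distinct ✓
  L1 = 2: L2 entries (in reading order) 3, 5, 2, 1, 0, 6, 4 — all 7 distinct ✓
  L1 = 3: L2 entries (in reading order) 2, 6, 4, 3, 5, 1, 0 — all 7 distinct ✓
  L1 = 4: L2 entries (in reading order) 1, 0, 3, 6, 4, 5, 2 — all 7 distinct ✓
  L1 = 5: L2 entries (in reading order) 6, 4, 1, 5, 2, 0, 3 — all 7 distinct ✓
  L1 = 6: L2 entries (in reading order) 4, 1, 0, 2, 6, 3, 5 — all 7 distinct ✓
Every symbol of L1 meets every symbol of L2 exactly once, so all 49 pairs are distinct (49 of 49).
Conclusion: YES.

YES


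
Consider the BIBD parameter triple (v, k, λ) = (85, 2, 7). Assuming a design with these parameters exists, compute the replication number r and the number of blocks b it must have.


Any 2-(v, k, λ) BIBD satisfies two necessary conditions:
  (i)  Each point sits in r blocks, and counting incidences through any fixed point gives r(k − 1) = λ(v − 1), so r = λ(v − 1)/(k − 1).
  (ii) Total incidences bk = vr, so b = vr/k.
Step 1: r = λ(v − 1)/(k − 1) = 7·(85 − 1)/(2 − 1) = 7·84/1 = 588/1 = 588.
Step 2: b = vr/k = 85·588/2 = 49980/2 = 24990.
Check integrality: r = 588 ∈ Z ✓, b = 24990 ∈ Z ✓.
(These identities are necessary conditions: they determine r and b for any design with these parameters, but do not by themselves prove that one exists.)

r = 588, b = 24990.


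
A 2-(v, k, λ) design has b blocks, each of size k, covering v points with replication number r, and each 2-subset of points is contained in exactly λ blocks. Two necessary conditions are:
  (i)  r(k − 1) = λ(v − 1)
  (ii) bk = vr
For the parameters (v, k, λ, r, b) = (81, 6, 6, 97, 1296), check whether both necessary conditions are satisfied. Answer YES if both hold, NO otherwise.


Condition (i): r(k − 1) = 97·5 = 485; λ(v − 1) = 6·80 = 480. Match? NO.
Condition (ii): bk = 1296·6 = 7776; vr = 81·97 = 7857. Match? NO.
Both conditions hold? NO.

NO


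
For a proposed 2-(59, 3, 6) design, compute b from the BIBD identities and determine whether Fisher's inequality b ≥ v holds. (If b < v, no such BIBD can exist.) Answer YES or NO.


r = λ(v − 1)/(k − 1) = 6·58/2 = 174.
b = vr/k = 59·174/3 = 3422.
Fisher's inequality: b ≥ v ⇔ 3422 ≥ 59? YES.

YES


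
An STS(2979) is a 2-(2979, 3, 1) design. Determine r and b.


An STS(v) is a 2-(v, 3, 1) BIBD: block size k = 3, λ = 1.
Replication: r(k − 1) = λ(v − 1) ⇒ r·2 = 2979 − 1 = 2978 ⇒ r = 1489.
Block count: b = v(v − 1)/6 = 2979·2978/6 = 8871462/6 = 1478577.

r = 1489, b = 1478577.


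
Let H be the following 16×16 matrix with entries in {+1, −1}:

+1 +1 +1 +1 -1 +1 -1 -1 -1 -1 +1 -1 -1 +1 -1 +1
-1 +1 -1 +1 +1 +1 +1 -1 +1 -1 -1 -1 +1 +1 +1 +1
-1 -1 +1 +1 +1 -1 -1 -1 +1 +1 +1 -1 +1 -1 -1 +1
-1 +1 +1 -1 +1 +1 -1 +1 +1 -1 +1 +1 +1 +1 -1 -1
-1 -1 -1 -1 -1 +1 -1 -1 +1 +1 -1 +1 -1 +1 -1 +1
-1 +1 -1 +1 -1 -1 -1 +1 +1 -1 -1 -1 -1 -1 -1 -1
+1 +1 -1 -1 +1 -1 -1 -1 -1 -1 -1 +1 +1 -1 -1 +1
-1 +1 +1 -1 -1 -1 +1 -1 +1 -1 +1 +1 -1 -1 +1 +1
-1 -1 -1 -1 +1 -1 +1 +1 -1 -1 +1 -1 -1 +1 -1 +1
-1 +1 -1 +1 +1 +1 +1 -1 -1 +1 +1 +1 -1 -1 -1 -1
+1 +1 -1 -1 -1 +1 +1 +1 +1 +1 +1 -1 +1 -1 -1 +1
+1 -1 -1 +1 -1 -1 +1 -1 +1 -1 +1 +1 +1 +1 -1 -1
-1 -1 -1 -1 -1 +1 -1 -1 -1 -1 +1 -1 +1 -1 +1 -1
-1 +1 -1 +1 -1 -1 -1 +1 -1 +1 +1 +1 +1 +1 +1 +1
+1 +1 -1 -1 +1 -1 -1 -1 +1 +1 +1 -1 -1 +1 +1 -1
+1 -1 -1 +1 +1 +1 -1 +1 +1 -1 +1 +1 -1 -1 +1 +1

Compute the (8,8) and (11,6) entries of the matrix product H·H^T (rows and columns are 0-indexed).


Row 6 of H: [1, 1, -1, -1, 1, -1, -1, -1, -1, -1, -1, 1, 1, -1, -1, 1].
Row 8 of H: [-1, -1, -1, -1, 1, -1, 1, 1, -1, -1, 1, -1, -1, 1, -1, 1].
Row 11 of H: [1, -1, -1, 1, -1, -1, 1, -1, 1, -1, 1, 1, 1, 1, -1, -1].
(H·H^T)[8][8] = Σ_j H[8][j]·H[8][j] = (-1)² + (-1)² + (-1)² + (-1)² + (1)² + (-1)² + (1)² + (1)² + (-1)² + (-1)² + (1)² + (-1)² + (-1)² + (1)² + (-1)² + (1)² = 1 + 1 + 1 + 1 + 1 + 1 + 1 + 1 + 1 + 1 + 1 + 1 + 1 + 1 + 1 + 1 = 16.
(H·H^T)[11][6] = Σ_j H[11][j]·H[6][j] = (1)·(1) + (-1)·(1) + (-1)·(-1) + (1)·(-1) + (-1)·(1) + (-1)·(-1) + (1)·(-1) + (-1)·(-1) + (1)·(-1) + (-1)·(-1) + (1)·(-1) + (1)·(1) + (1)·(1) + (1)·(-1) + (-1)·(-1) + (-1)·(1) = 1 + -1 + 1 + -1 + -1 + 1 + -1 + 1 + -1 + 1 + -1 + 1 + 1 + -1 + 1 + -1 = 0.
So rows 11 and 6 are orthogonal; the diagonal entry equals n = 16.

(8,8) entry = 16; (11,6) entry = 0.


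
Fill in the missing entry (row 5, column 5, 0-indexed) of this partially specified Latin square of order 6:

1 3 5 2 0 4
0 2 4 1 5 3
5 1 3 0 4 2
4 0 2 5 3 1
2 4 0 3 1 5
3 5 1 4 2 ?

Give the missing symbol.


Row 5 contains symbols [1, 2, 3, 4, 5] — missing [0].
Column 5 contains symbols [1, 2, 3, 4, 5] — missing [0].
The missing symbol must appear in both missing sets; intersection = [0].
Therefore the hidden value is 0.

Missing value = 0.


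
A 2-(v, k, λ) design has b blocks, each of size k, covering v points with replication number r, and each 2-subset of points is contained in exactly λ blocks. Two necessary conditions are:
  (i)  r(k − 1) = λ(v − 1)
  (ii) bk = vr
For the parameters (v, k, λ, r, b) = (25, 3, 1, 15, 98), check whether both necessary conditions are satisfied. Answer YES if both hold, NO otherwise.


Condition (i): r(k − 1) = 15·2 = 30; λ(v − 1) = 1·24 = 24. Match? NO.
Condition (ii): bk = 98·3 = 294; vr = 25·15 = 375. Match? NO.
Both conditions hold? NO.

NO


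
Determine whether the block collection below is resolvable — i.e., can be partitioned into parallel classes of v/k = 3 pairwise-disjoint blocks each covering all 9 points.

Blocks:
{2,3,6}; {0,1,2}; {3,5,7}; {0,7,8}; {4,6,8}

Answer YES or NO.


v = 9, block size k = 3, number of blocks = 5.
For resolvability, blocks must partition into parallel classes of size v/k = 3.
Total blocks must therefore be a multiple of 3: 5 = 3·1 + 2 ⇒ not divisible ✗.
Resolvable? NO.

NO


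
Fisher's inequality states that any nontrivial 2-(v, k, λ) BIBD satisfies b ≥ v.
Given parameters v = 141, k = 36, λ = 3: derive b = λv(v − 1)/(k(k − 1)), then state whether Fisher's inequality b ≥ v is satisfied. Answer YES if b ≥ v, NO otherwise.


r = λ(v − 1)/(k − 1) = 3·140/35 = 12.
b = vr/k = 141·12/36 = 47.
Fisher's inequality: b ≥ v ⇔ 47 ≥ 141? NO.

NO


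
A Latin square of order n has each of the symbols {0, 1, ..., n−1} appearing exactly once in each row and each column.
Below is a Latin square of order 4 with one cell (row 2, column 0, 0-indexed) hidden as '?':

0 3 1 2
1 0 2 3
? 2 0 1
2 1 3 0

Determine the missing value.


Row 2 contains symbols [0, 1, 2] — missing [3].
Column 0 contains symbols [0, 1, 2] — missing [3].
The missing symbol must appear in both missing sets; intersection = [3].
Therefore the hidden value is 3.

Missing value = 3.


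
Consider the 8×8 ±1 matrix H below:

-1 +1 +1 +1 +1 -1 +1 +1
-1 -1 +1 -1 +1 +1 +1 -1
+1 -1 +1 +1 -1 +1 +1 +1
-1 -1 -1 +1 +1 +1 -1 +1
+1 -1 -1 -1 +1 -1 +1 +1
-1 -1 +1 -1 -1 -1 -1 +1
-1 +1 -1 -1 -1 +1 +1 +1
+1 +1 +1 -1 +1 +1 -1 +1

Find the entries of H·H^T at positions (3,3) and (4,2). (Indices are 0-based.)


Row 2 of H: [1, -1, 1, 1, -1, 1, 1, 1].
Row 3 of H: [-1, -1, -1, 1, 1, 1, -1, 1].
Row 4 of H: [1, -1, -1, -1, 1, -1, 1, 1].
(H·H^T)[3][3] = Σ_j H[3][j]·H[3][j] = (-1)² + (-1)² + (-1)² + (1)² + (1)² + (1)² + (-1)² + (1)² = 1 + 1 + 1 + 1 + 1 + 1 + 1 + 1 = 8.
(H·H^T)[4][2] = Σ_j H[4][j]·H[2][j] = (1)·(1) + (-1)·(-1) + (-1)·(1) + (-1)·(1) + (1)·(-1) + (-1)·(1) + (1)·(1) + (1)·(1) = 1 + 1 + -1 + -1 + -1 + -1 + 1 + 1 = 0.
So rows 4 and 2 are orthogonal; the diagonal entry equals n = 8.

(3,3) entry = 8; (4,2) entry = 0.


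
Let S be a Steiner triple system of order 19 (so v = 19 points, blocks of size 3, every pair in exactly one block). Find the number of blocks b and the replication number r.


An STS(v) is a 2-(v, 3, 1) BIBD: block size k = 3, λ = 1.
Replication: r(k − 1) = λ(v − 1) ⇒ r·2 = 19 − 1 = 18 ⇒ r = 9.
Block count: bk = vr ⇒ b·3 = 19·9 = 171 ⇒ b = 57.

r = 9, b = 57.


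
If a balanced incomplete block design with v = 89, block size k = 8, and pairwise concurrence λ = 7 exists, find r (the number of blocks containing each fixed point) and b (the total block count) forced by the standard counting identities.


Any 2-(v, k, λ) BIBD satisfies two necessary conditions:
  (i)  Each point sits in r blocks, and counting incidences through any fixed point gives r(k − 1) = λ(v − 1), so r = λ(v − 1)/(k − 1).
  (ii) Total incidences bk = vr, so b = vr/k.
Step 1: r = λ(v − 1)/(k − 1) = 7·(89 − 1)/(8 − 1) = 7·88/7 = 616/7 = 88.
Step 2: b = vr/k = 89·88/8 = 7832/8 = 979.
Check integrality: r = 88 ∈ Z ✓, b = 979 ∈ Z ✓.
(These identities are necessary conditions: they determine r and b for any design with these parameters, but do not by themselves prove that one exists.)

r = 88, b = 979.


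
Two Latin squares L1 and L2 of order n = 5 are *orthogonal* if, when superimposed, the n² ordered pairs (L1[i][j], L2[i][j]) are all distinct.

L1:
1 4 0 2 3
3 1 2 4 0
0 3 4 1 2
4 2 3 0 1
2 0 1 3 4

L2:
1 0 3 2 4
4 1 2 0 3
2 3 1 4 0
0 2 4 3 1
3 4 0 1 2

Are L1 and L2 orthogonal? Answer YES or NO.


Form the n² = 25 superimposed pairs (L1[i][j], L2[i][j]), row by row (rows and columns indexed from 0):
row 0: (1,1) (4,0) (0,3) (2,2) (3,4)
row 1: (3,4) (1,1) (2,2) (4,0) (0,3)
row 2: (0,2) (3,3) (4,1) (1,4) (2,0)
row 3: (4,0) (2,2) (3,4) (0,3) (1,1)
row 4: (2,3) (0,4) (1,0) (3,1) (4,2)
Orthogonality requires all 25 pairs distinct.
But the pair (3,4) repeats: cell (0,4) has L1 = 3, L2 = 4, and cell (1,0) has L1 = 3, L2 = 4.
A repeated pair means some other pair never occurs (only 15 distinct pairs out of 25), so the squares are not orthogonal.
Conclusion: NO.

NO


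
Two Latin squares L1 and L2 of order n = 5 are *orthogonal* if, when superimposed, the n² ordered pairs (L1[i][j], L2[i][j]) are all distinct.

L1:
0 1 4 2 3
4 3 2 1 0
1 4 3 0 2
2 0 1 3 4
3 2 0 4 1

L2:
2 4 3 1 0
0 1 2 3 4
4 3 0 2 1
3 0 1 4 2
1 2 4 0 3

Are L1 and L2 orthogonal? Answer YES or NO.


Form the n² = 25 superimposed pairs (L1[i][j], L2[i][j]), row by row (rows and columns indexed from 0):
row 0: (0,2) (1,4) (4,3) (2,1) (3,0)
row 1: (4,0) (3,1) (2,2) (1,3) (0,4)
row 2: (1,4) (4,3) (3,0) (0,2) (2,1)
row 3: (2,3) (0,0) (1,1) (3,4) (4,2)
row 4: (3,1) (2,2) (0,4) (4,0) (1,3)
Orthogonality requires all 25 pairs distinct.
But the pair (1,4) repeats: cell (0,1) has L1 = 1, L2 = 4, and cell (2,0) has L1 = 1, L2 = 4.
A repeated pair means some other pair never occurs (only 15 distinct pairs out of 25), so the squares are not orthogonal.
Conclusion: NO.

NO


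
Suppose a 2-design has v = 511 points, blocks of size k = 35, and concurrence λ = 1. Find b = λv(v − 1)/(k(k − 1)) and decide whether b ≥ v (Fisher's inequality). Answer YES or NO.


r = λ(v − 1)/(k − 1) = 1·510/34 = 15.
b = vr/k = 511·15/35 = 219.
Fisher's inequality: b ≥ v ⇔ 219 ≥ 511? NO.

NO


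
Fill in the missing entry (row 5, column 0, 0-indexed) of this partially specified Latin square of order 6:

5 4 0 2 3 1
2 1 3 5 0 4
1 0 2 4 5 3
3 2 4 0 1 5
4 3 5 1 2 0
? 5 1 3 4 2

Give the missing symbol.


Row 5 contains symbols [1, 2, 3, 4, 5] — missing [0].
Column 0 contains symbols [1, 2, 3, 4, 5] — missing [0].
The missing symbol must appear in both missing sets; intersection = [0].
Therefore the hidden value is 0.

Missing value = 0.


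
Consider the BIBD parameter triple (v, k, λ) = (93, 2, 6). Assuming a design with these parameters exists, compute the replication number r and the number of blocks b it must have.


Any 2-(v, k, λ) BIBD satisfies two necessary conditions:
  (i)  Each point sits in r blocks, and counting incidences through any fixed point gives r(k − 1) = λ(v − 1), so r = λ(v − 1)/(k − 1).
  (ii) Total incidences bk = vr, so b = vr/k.
Step 1: r = λ(v − 1)/(k − 1) = 6·(93 − 1)/(2 − 1) = 6·92/1 = 552/1 = 552.
Step 2: b = vr/k = 93·552/2 = 51336/2 = 25668.
Check integrality: r = 552 ∈ Z ✓, b = 25668 ∈ Z ✓.
(These identities are necessary conditions: they determine r and b for any design with these parameters, but do not by themselves prove that one exists.)

r = 552, b = 25668.


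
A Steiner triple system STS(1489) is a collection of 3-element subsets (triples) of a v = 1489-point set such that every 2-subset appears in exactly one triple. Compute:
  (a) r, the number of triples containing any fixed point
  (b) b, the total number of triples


An STS(v) is a 2-(v, 3, 1) BIBD: block size k = 3, λ = 1.
Replication: r(k − 1) = λ(v − 1) ⇒ r·2 = 1489 − 1 = 1488 ⇒ r = 744.
Block count: bk = vr ⇒ b·3 = 1489·744 = 1107816 ⇒ b = 369272.

r = 744, b = 369272.


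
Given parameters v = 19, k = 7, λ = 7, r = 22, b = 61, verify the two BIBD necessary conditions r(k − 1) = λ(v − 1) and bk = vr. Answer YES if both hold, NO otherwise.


Condition (i): r(k − 1) = 22·6 = 132; λ(v − 1) = 7·18 = 126. Match? NO.
Condition (ii): bk = 61·7 = 427; vr = 19·22 = 418. Match? NO.
Both conditions hold? NO.

NO


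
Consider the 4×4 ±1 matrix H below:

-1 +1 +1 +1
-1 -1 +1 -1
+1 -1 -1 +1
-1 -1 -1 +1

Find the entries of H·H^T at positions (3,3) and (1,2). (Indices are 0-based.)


Row 1 of H: [-1, -1, 1, -1].
Row 2 of H: [1, -1, -1, 1].
Row 3 of H: [-1, -1, -1, 1].
(H·H^T)[3][3] = Σ_j H[3][j]·H[3][j] = (-1)² + (-1)² + (-1)² + (1)² = 1 + 1 + 1 + 1 = 4.
(H·H^T)[1][2] = Σ_j H[1][j]·H[2][j] = (-1)·(1) + (-1)·(-1) + (1)·(-1) + (-1)·(1) = -1 + 1 + -1 + -1 = -2.
Rows 1 and 2 are not orthogonal (dot product = -2 ≠ 0), so H is not a Hadamard matrix.

(3,3) entry = 4; (1,2) entry = -2.


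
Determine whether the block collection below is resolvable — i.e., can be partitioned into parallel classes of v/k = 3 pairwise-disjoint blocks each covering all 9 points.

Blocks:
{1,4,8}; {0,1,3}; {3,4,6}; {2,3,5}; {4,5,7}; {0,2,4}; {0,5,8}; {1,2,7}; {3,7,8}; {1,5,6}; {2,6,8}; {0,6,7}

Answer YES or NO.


v = 9, block size k = 3, number of blocks = 12.
For resolvability, blocks must partition into parallel classes of size v/k = 3.
Total blocks must therefore be a multiple of 3: 12 = 3·4 + 0 ⇒ divisible ✓.
Greedy packing gives 4 candidate class(es). Each should be a full parallel class (size 3, covers all 9 points).
  Class 1 (3 blocks): {1,4,8}; {2,3,5}; {0,6,7}. Points covered: [0, 1, 2, 3, 4, 5, 6, 7, 8].
  Class 2 (3 blocks): {0,1,3}; {4,5,7}; {2,6,8}. Points covered: [0, 1, 2, 3, 4, 5, 6, 7, 8].
  Class 3 (3 blocks): {3,4,6}; {0,5,8}; {1,2,7}. Points covered: [0, 1, 2, 3, 4, 5, 6, 7, 8].
  Class 4 (3 blocks): {0,2,4}; {3,7,8}; {1,5,6}. Points covered: [0, 1, 2, 3, 4, 5, 6, 7, 8].
All classes full (size 3)? YES. All classes cover every point? YES.
Resolvable? YES.

YES


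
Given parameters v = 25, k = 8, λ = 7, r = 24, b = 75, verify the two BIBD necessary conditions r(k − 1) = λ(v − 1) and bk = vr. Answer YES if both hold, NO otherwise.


Condition (i): r(k − 1) = 24·7 = 168; λ(v − 1) = 7·24 = 168. Match? YES.
Condition (ii): bk = 75·8 = 600; vr = 25·24 = 600. Match? YES.
Both conditions hold? YES.

YES


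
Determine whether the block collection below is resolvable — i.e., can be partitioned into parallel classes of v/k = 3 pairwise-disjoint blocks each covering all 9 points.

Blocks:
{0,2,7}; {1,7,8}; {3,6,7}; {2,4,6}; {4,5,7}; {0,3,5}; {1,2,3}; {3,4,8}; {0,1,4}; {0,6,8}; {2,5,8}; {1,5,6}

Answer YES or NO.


v = 9, block size k = 3, number of blocks = 12.
For resolvability, blocks must partition into parallel classes of size v/k = 3.
Total blocks must therefore be a multiple of 3: 12 = 3·4 + 0 ⇒ divisible ✓.
Greedy packing gives 4 candidate class(es). Each should be a full parallel class (size 3, covers all 9 points).
  Class 1 (3 blocks): {0,2,7}; {3,4,8}; {1,5,6}. Points covered: [0, 1, 2, 3, 4, 5, 6, 7, 8].
  Class 2 (3 blocks): {1,7,8}; {2,4,6}; {0,3,5}. Points covered: [0, 1, 2, 3, 4, 5, 6, 7, 8].
  Class 3 (3 blocks): {3,6,7}; {0,1,4}; {2,5,8}. Points covered: [0, 1, 2, 3, 4, 5, 6, 7, 8].
  Class 4 (3 blocks): {4,5,7}; {1,2,3}; {0,6,8}. Points covered: [0, 1, 2, 3, 4, 5, 6, 7, 8].
All classes full (size 3)? YES. All classes cover every point? YES.
Resolvable? YES.

YES


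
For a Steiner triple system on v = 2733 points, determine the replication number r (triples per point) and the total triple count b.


An STS(v) is a 2-(v, 3, 1) BIBD: block size k = 3, λ = 1.
Replication: r(k − 1) = λ(v − 1) ⇒ r·2 = 2733 − 1 = 2732 ⇒ r = 1366.
Block count: b = v(v − 1)/6 = 2733·2732/6 = 7466556/6 = 1244426.
(Check via bk = vr: 1244426·3 = 3733278 = 2733·1366 = 3733278 ✓.)

r = 1366, b = 1244426.


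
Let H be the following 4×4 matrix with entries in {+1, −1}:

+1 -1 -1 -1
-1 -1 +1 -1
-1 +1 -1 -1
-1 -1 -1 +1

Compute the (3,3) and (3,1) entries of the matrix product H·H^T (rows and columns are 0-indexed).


Row 1 of H: [-1, -1, 1, -1].
Row 3 of H: [-1, -1, -1, 1].
(H·H^T)[3][3] = Σ_j H[3][j]·H[3][j] = (-1)² + (-1)² + (-1)² + (1)² = 1 + 1 + 1 + 1 = 4.
(H·H^T)[3][1] = Σ_j H[3][j]·H[1][j] = (-1)·(-1) + (-1)·(-1) + (-1)·(1) + (1)·(-1) = 1 + 1 + -1 + -1 = 0.
So rows 3 and 1 are orthogonal; the diagonal entry equals n = 4.

(3,3) entry = 4; (3,1) entry = 0.


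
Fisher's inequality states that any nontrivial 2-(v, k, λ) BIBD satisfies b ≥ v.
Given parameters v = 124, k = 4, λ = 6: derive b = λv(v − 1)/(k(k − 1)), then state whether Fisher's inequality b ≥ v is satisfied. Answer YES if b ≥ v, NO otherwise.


b = λv(v − 1)/(k(k − 1)) = 6·124·123/(4·3) = 91512/12 = 7626.
Compare with v = 124: b ≥ v, so Fisher's inequality holds.

YES


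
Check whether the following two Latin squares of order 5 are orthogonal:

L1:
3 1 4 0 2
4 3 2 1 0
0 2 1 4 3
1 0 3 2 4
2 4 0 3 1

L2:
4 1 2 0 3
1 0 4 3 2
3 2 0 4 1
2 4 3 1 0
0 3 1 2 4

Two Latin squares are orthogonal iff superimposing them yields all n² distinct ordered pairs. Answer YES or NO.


Form the n² = 25 superimposed pairs (L1[i][j], L2[i][j]), row by row (rows and columns indexed from 0):
row 0: (3,4) (1,1) (4,2) (0,0) (2,3)
row 1: (4,1) (3,0) (2,4) (1,3) (0,2)
row 2: (0,3) (2,2) (1,0) (4,4) (3,1)
row 3: (1,2) (0,4) (3,3) (2,1) (4,0)
row 4: (2,0) (4,3) (0,1) (3,2) (1,4)
Orthogonality requires all 25 pairs distinct.
Check by first coordinate: for each symbol s of L1, list the L2 entries in the n cells where L1 = s; they must all differ.
  L1 = 0: L2 entries (in reading order) 0, 2, 3, 4, 1 — all 5 distinct ✓
  L1 = 1: L2 entries (in reading order) 1, 3, 0, 2, 4 — all 5 distinct ✓
  L1 = 2: L2 entries (in reading order) 3, 4, 2, 1, 0 — all 5 distinct ✓
  L1 = 3: L2 entries (in reading order) 4, 0, 1, 3, 2 — all 5 distinct ✓
  L1 = 4: L2 entries (in reading order) 2, 1, 4, 0, 3 — all 5 distinct ✓
Every symbol of L1 meets every symbol of L2 exactly once, so all 25 pairs are distinct (25 of 25).
Conclusion: YES.

YES


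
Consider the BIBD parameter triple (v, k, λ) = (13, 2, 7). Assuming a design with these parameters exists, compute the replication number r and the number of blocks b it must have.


Any 2-(v, k, λ) BIBD satisfies two necessary conditions:
  (i)  Each point sits in r blocks, and counting incidences through any fixed point gives r(k − 1) = λ(v − 1), so r = λ(v − 1)/(k − 1).
  (ii) Total incidences bk = vr, so b = vr/k.
Step 1: r = λ(v − 1)/(k − 1) = 7·(13 − 1)/(2 − 1) = 7·12/1 = 84/1 = 84.
Step 2: b = vr/k = 13·84/2 = 1092/2 = 546.
Check integrality: r = 84 ∈ Z ✓, b = 546 ∈ Z ✓.
(These identities are necessary conditions: they determine r and b for any design with these parameters, but do not by themselves prove that one exists.)

r = 84, b = 546.


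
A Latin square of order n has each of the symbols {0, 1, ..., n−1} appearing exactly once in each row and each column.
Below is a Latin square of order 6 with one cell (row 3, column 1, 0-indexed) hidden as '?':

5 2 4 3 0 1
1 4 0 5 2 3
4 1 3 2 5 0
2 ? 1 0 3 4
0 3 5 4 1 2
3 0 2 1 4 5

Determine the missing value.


Row 3 contains symbols [0, 1, 2, 3, 4] — missing [5].
Column 1 contains symbols [0, 1, 2, 3, 4] — missing [5].
The missing symbol must appear in both missing sets; intersection = [5].
Therefore the hidden value is 5.

Missing value = 5.


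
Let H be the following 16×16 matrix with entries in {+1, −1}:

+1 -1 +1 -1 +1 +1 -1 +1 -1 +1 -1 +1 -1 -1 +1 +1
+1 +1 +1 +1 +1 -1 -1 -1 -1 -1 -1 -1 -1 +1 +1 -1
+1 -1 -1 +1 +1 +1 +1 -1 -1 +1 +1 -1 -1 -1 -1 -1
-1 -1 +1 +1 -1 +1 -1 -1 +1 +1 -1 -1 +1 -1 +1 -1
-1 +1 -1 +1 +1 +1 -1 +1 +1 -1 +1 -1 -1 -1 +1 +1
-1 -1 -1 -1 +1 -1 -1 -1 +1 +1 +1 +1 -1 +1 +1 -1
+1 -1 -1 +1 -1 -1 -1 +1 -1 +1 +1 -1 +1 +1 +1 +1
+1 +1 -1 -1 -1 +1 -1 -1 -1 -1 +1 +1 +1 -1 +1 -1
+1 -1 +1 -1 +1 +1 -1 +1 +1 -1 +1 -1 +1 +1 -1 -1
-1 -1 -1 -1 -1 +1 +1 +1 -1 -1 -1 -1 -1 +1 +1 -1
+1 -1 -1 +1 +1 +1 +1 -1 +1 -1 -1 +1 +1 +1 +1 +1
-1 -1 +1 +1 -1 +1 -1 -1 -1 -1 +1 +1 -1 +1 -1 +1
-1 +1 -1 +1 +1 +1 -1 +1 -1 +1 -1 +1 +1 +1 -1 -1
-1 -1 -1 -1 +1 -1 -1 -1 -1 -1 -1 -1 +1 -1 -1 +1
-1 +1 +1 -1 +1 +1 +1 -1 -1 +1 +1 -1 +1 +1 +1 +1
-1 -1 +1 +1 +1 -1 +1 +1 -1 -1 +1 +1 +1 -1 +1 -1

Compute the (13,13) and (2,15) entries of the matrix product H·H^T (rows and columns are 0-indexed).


Row 2 of H: [1, -1, -1, 1, 1, 1, 1, -1, -1, 1, 1, -1, -1, -1, -1, -1].
Row 13 of H: [-1, -1, -1, -1, 1, -1, -1, -1, -1, -1, -1, -1, 1, -1, -1, 1].
Row 15 of H: [-1, -1, 1, 1, 1, -1, 1, 1, -1, -1, 1, 1, 1, -1, 1, -1].
(H·H^T)[13][13] = Σ_j H[13][j]·H[13][j] = (-1)² + (-1)² + (-1)² + (-1)² + (1)² + (-1)² + (-1)² + (-1)² + (-1)² + (-1)² + (-1)² + (-1)² + (1)² + (-1)² + (-1)² + (1)² = 1 + 1 + 1 + 1 + 1 + 1 + 1 + 1 + 1 + 1 + 1 + 1 + 1 + 1 + 1 + 1 = 16.
(H·H^T)[2][15] = Σ_j H[2][j]·H[15][j] = (1)·(-1) + (-1)·(-1) + (-1)·(1) + (1)·(1) + (1)·(1) + (1)·(-1) + (1)·(1) + (-1)·(1) + (-1)·(-1) + (1)·(-1) + (1)·(1) + (-1)·(1) + (-1)·(1) + (-1)·(-1) + (-1)·(1) + (-1)·(-1) = -1 + 1 + -1 + 1 + 1 + -1 + 1 + -1 + 1 + -1 + 1 + -1 + -1 + 1 + -1 + 1 = 0.
So rows 2 and 15 are orthogonal; the diagonal entry equals n = 16.

(13,13) entry = 16; (2,15) entry = 0.


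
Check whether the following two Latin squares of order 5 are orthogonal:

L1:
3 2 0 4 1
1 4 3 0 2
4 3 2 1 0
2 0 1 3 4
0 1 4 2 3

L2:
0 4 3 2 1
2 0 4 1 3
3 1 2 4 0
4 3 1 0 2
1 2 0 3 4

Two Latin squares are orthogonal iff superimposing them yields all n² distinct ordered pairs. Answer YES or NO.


Form the n² = 25 superimposed pairs (L1[i][j], L2[i][j]), row by row (rows and columns indexed from 0):
row 0: (3,0) (2,4) (0,3) (4,2) (1,1)
row 1: (1,2) (4,0) (3,4) (0,1) (2,3)
row 2: (4,3) (3,1) (2,2) (1,4) (0,0)
row 3: (2,4) (0,3) (1,1) (3,0) (4,2)
row 4: (0,1) (1,2) (4,0) (2,3) (3,4)
Orthogonality requires all 25 pairs distinct.
But the pair (2,4) repeats: cell (0,1) has L1 = 2, L2 = 4, and cell (3,0) has L1 = 2, L2 = 4.
A repeated pair means some other pair never occurs (only 15 distinct pairs out of 25), so the squares are not orthogonal.
Conclusion: NO.

NO


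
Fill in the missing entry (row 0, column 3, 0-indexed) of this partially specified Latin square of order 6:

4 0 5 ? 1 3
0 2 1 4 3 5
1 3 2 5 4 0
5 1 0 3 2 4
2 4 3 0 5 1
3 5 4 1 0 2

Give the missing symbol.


Row 0 contains symbols [0, 1, 3, 4, 5] — missing [2].
Column 3 contains symbols [0, 1, 3, 4, 5] — missing [2].
The missing symbol must appear in both missing sets; intersection = [2].
Therefore the hidden value is 2.

Missing value = 2.


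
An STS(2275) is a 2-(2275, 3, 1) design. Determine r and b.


An STS(v) is a 2-(v, 3, 1) BIBD: block size k = 3, λ = 1.
Replication: r(k − 1) = λ(v − 1) ⇒ r·2 = 2275 − 1 = 2274 ⇒ r = 1137.
Block count: b = v(v − 1)/6 = 2275·2274/6 = 5173350/6 = 862225.
(Check via bk = vr: 862225·3 = 2586675 = 2275·1137 = 2586675 ✓.)

r = 1137, b = 862225.


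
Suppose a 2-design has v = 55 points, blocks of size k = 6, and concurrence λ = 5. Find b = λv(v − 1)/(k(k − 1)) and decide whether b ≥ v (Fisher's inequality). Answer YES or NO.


b = λv(v − 1)/(k(k − 1)) = 5·55·54/(6·5) = 14850/30 = 495.
Compare with v = 55: b ≥ v, so Fisher's inequality holds.

YES


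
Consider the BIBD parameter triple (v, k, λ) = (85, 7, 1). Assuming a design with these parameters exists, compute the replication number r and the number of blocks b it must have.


Any 2-(v, k, λ) BIBD satisfies two necessary conditions:
  (i)  Each point sits in r blocks, and counting incidences through any fixed point gives r(k − 1) = λ(v − 1), so r = λ(v − 1)/(k − 1).
  (ii) Total incidences bk = vr, so b = vr/k.
Step 1: r = λ(v − 1)/(k − 1) = 1·(85 − 1)/(7 − 1) = 1·84/6 = 84/6 = 14.
Step 2: b = vr/k = 85·14/7 = 1190/7 = 170.
Check integrality: r = 14 ∈ Z ✓, b = 170 ∈ Z ✓.
(These identities are necessary conditions: they determine r and b for any design with these parameters, but do not by themselves prove that one exists.)

r = 14, b = 170.


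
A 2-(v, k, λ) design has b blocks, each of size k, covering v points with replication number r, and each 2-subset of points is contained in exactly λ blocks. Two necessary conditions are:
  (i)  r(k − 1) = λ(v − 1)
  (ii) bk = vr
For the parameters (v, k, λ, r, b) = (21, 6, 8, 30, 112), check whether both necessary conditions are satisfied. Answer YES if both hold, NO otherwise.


Condition (i): r(k − 1) = 30·5 = 150; λ(v − 1) = 8·20 = 160. Match? NO.
Condition (ii): bk = 112·6 = 672; vr = 21·30 = 630. Match? NO.
Both conditions hold? NO.

NO


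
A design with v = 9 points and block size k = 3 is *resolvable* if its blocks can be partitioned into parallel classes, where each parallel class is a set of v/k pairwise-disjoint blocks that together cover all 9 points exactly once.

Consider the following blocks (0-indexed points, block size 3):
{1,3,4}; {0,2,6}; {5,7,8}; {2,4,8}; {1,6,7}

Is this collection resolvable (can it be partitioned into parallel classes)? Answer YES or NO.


v = 9, block size k = 3, number of blocks = 5.
For resolvability, blocks must partition into parallel classes of size v/k = 3.
Total blocks must therefore be a multiple of 3: 5 = 3·1 + 2 ⇒ not divisible ✗.
Resolvable? NO.

NO


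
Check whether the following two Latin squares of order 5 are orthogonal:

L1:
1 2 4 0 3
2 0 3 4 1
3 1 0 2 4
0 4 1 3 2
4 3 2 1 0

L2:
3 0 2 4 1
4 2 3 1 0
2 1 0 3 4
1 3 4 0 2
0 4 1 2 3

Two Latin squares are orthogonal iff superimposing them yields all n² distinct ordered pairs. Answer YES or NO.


Form the n² = 25 superimposed pairs (L1[i][j], L2[i][j]), row by row (rows and columns indexed from 0):
row 0: (1,3) (2,0) (4,2) (0,4) (3,1)
row 1: (2,4) (0,2) (3,3) (4,1) (1,0)
row 2: (3,2) (1,1) (0,0) (2,3) (4,4)
row 3: (0,1) (4,3) (1,4) (3,0) (2,2)
row 4: (4,0) (3,4) (2,1) (1,2) (0,3)
Orthogonality requires all 25 pairs distinct.
Check by first coordinate: for each symbol s of L1, list the L2 entries in the n cells where L1 = s; they must all differ.
  L1 = 0: L2 entries (in reading order) 4, 2, 0, 1, 3 — all 5 distinct ✓
  L1 = 1: L2 entries (in reading order) 3, 0, 1, 4, 2 — all 5 distinct ✓
  L1 = 2: L2 entries (in reading order) 0, 4, 3, 2, 1 — all 5 distinct ✓
  L1 = 3: L2 entries (in reading order) 1, 3, 2, 0, 4 — all 5 distinct ✓
  L1 = 4: L2 entries (in reading order) 2, 1, 4, 3, 0 — all 5 distinct ✓
Every symbol of L1 meets every symbol of L2 exactly once, so all 25 pairs are distinct (25 of 25).
Conclusion: YES.

YES


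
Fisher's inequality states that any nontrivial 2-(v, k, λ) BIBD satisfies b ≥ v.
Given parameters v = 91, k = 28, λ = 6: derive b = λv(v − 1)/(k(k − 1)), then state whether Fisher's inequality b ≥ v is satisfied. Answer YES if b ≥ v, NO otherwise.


b = λv(v − 1)/(k(k − 1)) = 6·91·90/(28·27) = 49140/756 = 65.
Compare with v = 91: b < v, so Fisher's inequality fails.

NO


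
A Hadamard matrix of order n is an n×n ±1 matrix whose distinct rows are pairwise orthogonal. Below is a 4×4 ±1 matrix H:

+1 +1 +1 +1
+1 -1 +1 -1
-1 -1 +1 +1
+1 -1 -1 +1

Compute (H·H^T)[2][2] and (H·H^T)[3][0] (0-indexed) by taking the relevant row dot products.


Row 0 of H: [1, 1, 1, 1].
Row 2 of H: [-1, -1, 1, 1].
Row 3 of H: [1, -1, -1, 1].
(H·H^T)[2][2] = Σ_j H[2][j]·H[2][j] = (-1)² + (-1)² + (1)² + (1)² = 1 + 1 + 1 + 1 = 4.
(H·H^T)[3][0] = Σ_j H[3][j]·H[0][j] = (1)·(1) + (-1)·(1) + (-1)·(1) + (1)·(1) = 1 + -1 + -1 + 1 = 0.
So rows 3 and 0 are orthogonal; the diagonal entry equals n = 4.

(2,2) entry = 4; (3,0) entry = 0.


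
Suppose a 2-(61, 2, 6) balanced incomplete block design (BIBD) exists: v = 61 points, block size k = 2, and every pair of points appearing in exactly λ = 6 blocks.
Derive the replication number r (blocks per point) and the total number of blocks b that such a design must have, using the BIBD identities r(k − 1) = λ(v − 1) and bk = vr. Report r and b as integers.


Any 2-(v, k, λ) BIBD satisfies two necessary conditions:
  (i)  Each point sits in r blocks, and counting incidences through any fixed point gives r(k − 1) = λ(v − 1), so r = λ(v − 1)/(k − 1).
  (ii) Total incidences bk = vr, so b = vr/k.
Step 1: r = λ(v − 1)/(k − 1) = 6·(61 − 1)/(2 − 1) = 6·60/1 = 360/1 = 360.
Step 2: b = vr/k = 61·360/2 = 21960/2 = 10980.
Check integrality: r = 360 ∈ Z ✓, b = 10980 ∈ Z ✓.
(These identities are necessary conditions: they determine r and b for any design with these parameters, but do not by themselves prove that one exists.)

r = 360, b = 10980.


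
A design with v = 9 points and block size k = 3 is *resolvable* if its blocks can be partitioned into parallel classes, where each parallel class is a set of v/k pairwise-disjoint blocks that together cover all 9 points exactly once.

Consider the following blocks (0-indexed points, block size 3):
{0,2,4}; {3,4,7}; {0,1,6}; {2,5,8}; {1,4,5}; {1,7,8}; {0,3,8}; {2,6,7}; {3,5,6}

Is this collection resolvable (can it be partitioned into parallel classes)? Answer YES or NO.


v = 9, block size k = 3, number of blocks = 9.
For resolvability, blocks must partition into parallel classes of size v/k = 3.
Total blocks must therefore be a multiple of 3: 9 = 3·3 + 0 ⇒ divisible ✓.
Greedy packing gives 3 candidate class(es). Each should be a full parallel class (size 3, covers all 9 points).
  Class 1 (3 blocks): {0,2,4}; {1,7,8}; {3,5,6}. Points covered: [0, 1, 2, 3, 4, 5, 6, 7, 8].
  Class 2 (3 blocks): {3,4,7}; {0,1,6}; {2,5,8}. Points covered: [0, 1, 2, 3, 4, 5, 6, 7, 8].
  Class 3 (3 blocks): {1,4,5}; {0,3,8}; {2,6,7}. Points covered: [0, 1, 2, 3, 4, 5, 6, 7, 8].
All classes full (size 3)? YES. All classes cover every point? YES.
Resolvable? YES.

YES
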